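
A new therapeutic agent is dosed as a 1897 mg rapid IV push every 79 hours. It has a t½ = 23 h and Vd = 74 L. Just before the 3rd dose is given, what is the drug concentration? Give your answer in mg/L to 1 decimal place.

f = (1/2)^(τ/t½) = (1/2)^(79/23) ≈ 0.0925.
C₀ = D/Vd = 1897/74 ≈ 25.635 mg/L.
Before the 3rd dose, 2 doses have been given. Superposition: Cmin = C₀·(f + f²).
≈ 25.635 × (0.0925 + 0.0086) ≈ 25.635 × 0.1011 ≈ 2.592 mg/L.

2.6 mg/L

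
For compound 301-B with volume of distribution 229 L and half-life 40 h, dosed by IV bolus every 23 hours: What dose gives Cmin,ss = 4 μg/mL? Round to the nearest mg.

τ/t½ = 23/40 ≈ 0.575, so f = (1/2)^(23/40) ≈ 0.671286.
Cmin,ss = (D/Vd)·f/(1−f), so D = Cmin,ss·Vd·(1−f)/f.
D = 4 × 229 × (1−f)/f ≈ 4 × 229 × 0.48968 ≈ 448.55 mg.

449 mg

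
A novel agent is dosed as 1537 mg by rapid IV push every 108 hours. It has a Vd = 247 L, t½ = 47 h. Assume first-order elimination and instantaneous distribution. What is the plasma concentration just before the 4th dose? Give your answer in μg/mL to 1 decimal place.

f = (1/2)^(τ/t½) = (1/2)^(108/47) ≈ 0.2034.
C₀ = D/Vd = 1537/247 ≈ 6.223 μg/mL.
Before the 4th dose, 3 doses have been given. Superposition: Cmin = C₀·(f + f² + … + f^3).
≈ 6.223 × (0.2034 + 0.0414 + 0.0084) ≈ 6.223 × 0.2532 ≈ 1.576 μg/mL.

1.6 μg/mL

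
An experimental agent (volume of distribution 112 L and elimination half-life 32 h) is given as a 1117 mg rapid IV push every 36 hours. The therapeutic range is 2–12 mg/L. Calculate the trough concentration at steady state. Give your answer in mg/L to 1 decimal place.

8.4 mg/L

τ/t½ = 36/32 ≈ 1.125, so fraction remaining f = (1/2)^(36/32) ≈ 0.4585.
At steady state, accumulation factor R = 1/(1 − e^(−kτ)) ≈ 1.8467.
Each bolus raises the concentration by D/Vd = 1117/112 ≈ 9.973 mg/L.
Steady-state peak Cmax,ss = C₀·R ≈ 9.973 × 1.8467 ≈ 18.417 mg/L.
One interval later, Cmin,ss = Cmax,ss·e^(−kτ) ≈ 18.417 × 0.4585 ≈ 8.444 mg/L.
Trough 8.4 mg/L vs MEC 2 mg/L: adequate.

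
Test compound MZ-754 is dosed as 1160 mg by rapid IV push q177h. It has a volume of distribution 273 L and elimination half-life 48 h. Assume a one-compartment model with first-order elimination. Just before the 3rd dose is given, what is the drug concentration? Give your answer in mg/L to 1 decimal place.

0.4 mg/L

f = (1/2)^(τ/t½) = (1/2)^(177/48) ≈ 0.0776.
C₀ = D/Vd = 1160/273 ≈ 4.249 mg/L.
Before the 3rd dose, 2 doses have been given. Superposition: Cmin = C₀·(f + f²).
≈ 4.249 × (0.0776 + 0.0060) ≈ 4.249 × 0.0836 ≈ 0.355 mg/L.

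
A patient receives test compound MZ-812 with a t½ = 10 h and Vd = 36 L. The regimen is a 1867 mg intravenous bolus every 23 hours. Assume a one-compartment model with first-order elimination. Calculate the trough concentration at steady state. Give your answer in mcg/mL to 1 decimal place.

13.2 mcg/mL

τ/t½ = 23/10 ≈ 2.3, so fraction remaining f = (1/2)^(23/10) ≈ 0.2031.
Each bolus raises the concentration by D/Vd = 1867/36 ≈ 51.861 mcg/mL.
Steady-state trough Cmin,ss = C₀·f/(1−f) ≈ 51.861 × 0.2031/0.7969 ≈ 13.217 mcg/mL.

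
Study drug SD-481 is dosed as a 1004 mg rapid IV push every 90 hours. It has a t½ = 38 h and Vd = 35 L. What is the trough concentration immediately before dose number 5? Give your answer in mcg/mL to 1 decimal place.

6.9 mcg/mL

f = (1/2)^(τ/t½) = (1/2)^(90/38) ≈ 0.1937.
C₀ = D/Vd = 1004/35 ≈ 28.686 mcg/mL.
Before the 5th dose, 4 doses have been given. Superposition: Cmin = C₀·(f + f² + … + f^4).
≈ 28.686 × (0.1937 + 0.0375 + 0.0073 + 0.0014) ≈ 28.686 × 0.2399 ≈ 6.882 mcg/mL.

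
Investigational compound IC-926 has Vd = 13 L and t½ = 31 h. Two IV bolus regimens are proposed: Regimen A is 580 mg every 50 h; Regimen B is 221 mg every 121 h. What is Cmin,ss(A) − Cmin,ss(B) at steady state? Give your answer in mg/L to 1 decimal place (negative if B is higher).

Regimen A: f = (1/2)^(50/31) ≈ 0.3269; Cmin,ss = (580/13)·f/(1−f) ≈ 21.668 mg/L.
Regimen B: f = (1/2)^(121/31) ≈ 0.0668; Cmin,ss = (221/13)·f/(1−f) ≈ 1.217 mg/L.
Difference ≈ 21.668 − 1.217 ≈ 20.451 mg/L.

20.5 mg/L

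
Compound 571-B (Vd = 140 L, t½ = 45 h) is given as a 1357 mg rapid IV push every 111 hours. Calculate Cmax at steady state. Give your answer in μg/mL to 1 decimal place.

Over one 111-h interval, 111/45 ≈ 2.4667 half-lives elapse, leaving f ≈ 0.1809 of each dose.
At steady state, accumulation factor R = 1/(1 − e^(−kτ)) ≈ 1.2209.
Single-dose peak C₀ = D/Vd = 1357/140 ≈ 9.693 μg/mL.
Cmax,ss = C₀/(1 − f) ≈ 9.693/0.8191 ≈ 11.834 μg/mL.

11.8 μg/mL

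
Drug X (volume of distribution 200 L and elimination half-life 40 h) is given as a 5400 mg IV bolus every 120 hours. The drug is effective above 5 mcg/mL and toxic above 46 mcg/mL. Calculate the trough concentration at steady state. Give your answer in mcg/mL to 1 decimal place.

3.9 mcg/mL

The dosing interval is 3 half-lives, so f = 2^(−3) = 0.125.
Accumulation ratio R = 1/(1 − f) = 1/0.875 = 8/7.
Single-dose peak C₀ = D/Vd = 5400/200 = 27 mcg/mL.
Steady-state peak Cmax,ss = C₀·R = 27 × 8/7 ≈ 30.857 mcg/mL.
Steady-state trough Cmin,ss = Cmax,ss·f ≈ 30.857 × 0.125 ≈ 3.857 mcg/mL.
Trough 3.9 mcg/mL vs MEC 5 mcg/mL: subtherapeutic.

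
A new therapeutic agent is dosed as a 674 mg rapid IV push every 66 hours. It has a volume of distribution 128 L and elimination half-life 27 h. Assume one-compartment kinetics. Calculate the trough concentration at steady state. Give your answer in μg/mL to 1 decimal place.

1.2 μg/mL

k = ln2/t½ = ln2/27 ≈ 0.025672 h⁻¹; fraction remaining f = e^(−kτ) = e^(−0.025672×66) ≈ 0.1837.
Each bolus raises the concentration by D/Vd = 674/128 ≈ 5.266 μg/mL.
Steady-state trough Cmin,ss = C₀·f/(1−f) ≈ 5.266 × 0.1837/0.8163 ≈ 1.185 μg/mL.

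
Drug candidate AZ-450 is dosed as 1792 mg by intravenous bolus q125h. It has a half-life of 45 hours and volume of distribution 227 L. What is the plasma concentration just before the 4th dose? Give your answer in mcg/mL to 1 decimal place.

f = (1/2)^(τ/t½) = (1/2)^(125/45) ≈ 0.1458.
C₀ = D/Vd = 1792/227 ≈ 7.894 mcg/mL.
Before the 4th dose, 3 doses have been given. Superposition: Cmin = C₀·(f + f² + … + f^3).
≈ 7.894 × (0.1458 + 0.0213 + 0.0031) ≈ 7.894 × 0.1702 ≈ 1.344 mcg/mL.

1.3 mcg/mL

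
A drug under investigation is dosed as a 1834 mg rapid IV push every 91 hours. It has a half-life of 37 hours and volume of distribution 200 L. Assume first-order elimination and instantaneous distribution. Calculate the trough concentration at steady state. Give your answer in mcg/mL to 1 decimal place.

Over one 91-h interval, 91/37 ≈ 2.4595 half-lives elapse, leaving f ≈ 0.1818 of each dose.
At steady state, accumulation factor R = 1/(1 − e^(−kτ)) ≈ 1.2222.
Single-dose peak C₀ = D/Vd = 1834/200 ≈ 9.170 mcg/mL.
Steady-state peak Cmax,ss = C₀·R ≈ 9.170 × 1.2222 ≈ 11.208 mcg/mL.
Steady-state trough Cmin,ss = Cmax,ss·f ≈ 11.208 × 0.1818 ≈ 2.038 mcg/mL.

2.0 mcg/mL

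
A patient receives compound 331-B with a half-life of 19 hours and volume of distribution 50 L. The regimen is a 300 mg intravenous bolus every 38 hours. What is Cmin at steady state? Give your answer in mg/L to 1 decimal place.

2.0 mg/L

τ = 38 h = 2 half-lives, so f = (1/2)^2 = 0.25.
Accumulation ratio R = 1/(1 − f) = 1/0.75 = 4/3.
Single-dose peak C₀ = D/Vd = 300/50 = 6 mg/L.
Steady-state peak Cmax,ss = C₀·R = 6 × 4/3 ≈ 8.000 mg/L.
Steady-state trough Cmin,ss = Cmax,ss·f ≈ 8.000 × 0.25 ≈ 2.000 mg/L.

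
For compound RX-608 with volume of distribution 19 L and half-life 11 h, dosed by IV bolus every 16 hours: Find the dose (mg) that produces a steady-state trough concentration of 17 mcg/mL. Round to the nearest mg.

562 mg

τ/t½ = 16/11 ≈ 1.4545, so f = (1/2)^(16/11) ≈ 0.364870.
Cmin,ss = (D/Vd)·f/(1−f), so D = Cmin,ss·Vd·(1−f)/f.
D = 17 × 19 × (1−f)/f ≈ 17 × 19 × 1.74070 ≈ 562.25 mg.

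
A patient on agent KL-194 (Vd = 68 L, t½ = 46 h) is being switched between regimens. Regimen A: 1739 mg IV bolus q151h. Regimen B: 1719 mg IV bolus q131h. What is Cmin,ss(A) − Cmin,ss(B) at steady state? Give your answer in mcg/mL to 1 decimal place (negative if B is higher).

-1.1 mcg/mL

Regimen A: f = (1/2)^(151/46) ≈ 0.1028; Cmin,ss = (1739/68)·f/(1−f) ≈ 2.930 mcg/mL.
Regimen B: f = (1/2)^(131/46) ≈ 0.1389; Cmin,ss = (1719/68)·f/(1−f) ≈ 4.078 mcg/mL.
Difference ≈ 2.930 − 4.078 ≈ -1.148 mcg/mL.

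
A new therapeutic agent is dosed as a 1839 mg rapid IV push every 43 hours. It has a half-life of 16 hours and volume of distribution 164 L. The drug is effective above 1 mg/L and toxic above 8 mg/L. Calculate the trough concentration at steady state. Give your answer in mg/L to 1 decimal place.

Over one 43-h interval, 43/16 ≈ 2.6875 half-lives elapse, leaving f ≈ 0.1552 of each dose.
Each bolus raises the concentration by D/Vd = 1839/164 ≈ 11.213 mg/L.
Steady-state trough Cmin,ss = C₀·f/(1−f) ≈ 11.213 × 0.1552/0.8448 ≈ 2.060 mg/L.
Trough 2.1 mg/L vs MEC 1 mg/L: adequate.

2.1 mg/L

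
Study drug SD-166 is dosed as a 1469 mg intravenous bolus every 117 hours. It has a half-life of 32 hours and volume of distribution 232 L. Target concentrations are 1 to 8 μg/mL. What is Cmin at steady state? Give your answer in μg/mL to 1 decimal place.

τ/t½ = 117/32 ≈ 3.6562, so fraction remaining f = (1/2)^(117/32) ≈ 0.0793.
Single-dose peak C₀ = D/Vd = 1469/232 ≈ 6.332 μg/mL.
Steady-state trough Cmin,ss = C₀·f/(1−f) ≈ 6.332 × 0.0793/0.9207 ≈ 0.545 μg/mL.
Trough 0.5 μg/mL vs MEC 1 μg/mL: subtherapeutic.

0.5 μg/mL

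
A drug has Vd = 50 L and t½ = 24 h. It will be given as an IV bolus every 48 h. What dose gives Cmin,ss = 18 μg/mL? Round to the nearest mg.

2700 mg

τ/t½ = 48/24 ≈ 2, so f = (1/2)^(48/24) ≈ 0.250000.
Cmin,ss = (D/Vd)·f/(1−f), so D = Cmin,ss·Vd·(1−f)/f.
D = 18 × 50 × (1−f)/f ≈ 18 × 50 × 3.00000 ≈ 2700.00 mg.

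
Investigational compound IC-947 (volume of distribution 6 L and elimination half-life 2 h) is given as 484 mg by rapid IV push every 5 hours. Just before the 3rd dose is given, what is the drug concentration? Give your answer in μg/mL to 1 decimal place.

f = (1/2)^(τ/t½) = (1/2)^(5/2) ≈ 0.1768.
C₀ = D/Vd = 484/6 ≈ 80.667 μg/mL.
Before the 3rd dose, 2 doses have been given. Superposition: Cmin = C₀·(f + f²).
≈ 80.667 × (0.1768 + 0.0313) ≈ 80.667 × 0.2081 ≈ 16.787 μg/mL.

16.8 μg/mL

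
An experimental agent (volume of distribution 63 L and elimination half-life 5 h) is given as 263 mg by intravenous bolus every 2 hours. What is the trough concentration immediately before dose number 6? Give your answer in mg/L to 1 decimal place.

f = (1/2)^(τ/t½) = (1/2)^(2/5) ≈ 0.7579.
C₀ = D/Vd = 263/63 ≈ 4.175 mg/L.
Before the 6th dose, 5 doses have been given. Superposition: Cmin = C₀·(f + f² + … + f^5).
≈ 4.175 × (0.7579 + 0.5744 + 0.4353 + 0.3299 + 0.2501) ≈ 4.175 × 2.3476 ≈ 9.801 mg/L.

9.8 mg/L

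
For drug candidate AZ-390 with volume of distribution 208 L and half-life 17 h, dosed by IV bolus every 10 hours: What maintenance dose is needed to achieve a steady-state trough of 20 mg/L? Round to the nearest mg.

2094 mg

τ/t½ = 10/17 ≈ 0.58824, so f = (1/2)^(10/17) ≈ 0.665156.
Cmin,ss = (D/Vd)·f/(1−f), so D = Cmin,ss·Vd·(1−f)/f.
D = 20 × 208 × (1−f)/f ≈ 20 × 208 × 0.50341 ≈ 2094.19 mg.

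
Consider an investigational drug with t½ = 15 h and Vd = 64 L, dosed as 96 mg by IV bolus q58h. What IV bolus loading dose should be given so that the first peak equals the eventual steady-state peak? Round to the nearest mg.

103 mg

f = (1/2)^(58/15) ≈ 0.068552; accumulation ratio R = 1/(1−f) ≈ 1.07360.
Loading dose to hit Cmax,ss on first dose: D_load = D_maint·R ≈ 96 × 1.07360 ≈ 103.07 mg.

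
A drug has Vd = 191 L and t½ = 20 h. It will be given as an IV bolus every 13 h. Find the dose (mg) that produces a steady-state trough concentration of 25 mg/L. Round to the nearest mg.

2718 mg

τ/t½ = 13/20 ≈ 0.65, so f = (1/2)^(13/20) ≈ 0.637280.
Cmin,ss = (D/Vd)·f/(1−f), so D = Cmin,ss·Vd·(1−f)/f.
D = 25 × 191 × (1−f)/f ≈ 25 × 191 × 0.56917 ≈ 2717.79 mg.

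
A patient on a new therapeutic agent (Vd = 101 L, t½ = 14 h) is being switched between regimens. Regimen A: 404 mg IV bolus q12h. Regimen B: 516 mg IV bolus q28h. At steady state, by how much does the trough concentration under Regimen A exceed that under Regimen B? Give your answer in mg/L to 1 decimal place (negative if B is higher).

Regimen A: f = (1/2)^(12/14) ≈ 0.5520; Cmin,ss = (404/101)·f/(1−f) ≈ 4.929 mg/L.
Regimen B: f = (1/2)^(28/14) ≈ 0.2500; Cmin,ss = (516/101)·f/(1−f) ≈ 1.703 mg/L.
Difference ≈ 4.929 − 1.703 ≈ 3.226 mg/L.

3.2 mg/L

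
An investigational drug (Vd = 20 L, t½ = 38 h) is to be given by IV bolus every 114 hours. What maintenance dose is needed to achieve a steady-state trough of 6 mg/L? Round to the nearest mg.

840 mg

τ/t½ = 114/38 ≈ 3, so f = (1/2)^(114/38) ≈ 0.125000.
Cmin,ss = (D/Vd)·f/(1−f), so D = Cmin,ss·Vd·(1−f)/f.
D = 6 × 20 × (1−f)/f ≈ 6 × 20 × 7.00000 ≈ 840.00 mg.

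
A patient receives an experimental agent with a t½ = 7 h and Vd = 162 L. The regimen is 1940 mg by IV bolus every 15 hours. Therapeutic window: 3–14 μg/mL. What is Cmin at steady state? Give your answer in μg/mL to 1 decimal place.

k = ln2/t½ = ln2/7 ≈ 0.099021 h⁻¹; fraction remaining f = e^(−kτ) = e^(−0.099021×15) ≈ 0.2264.
Each bolus raises the concentration by D/Vd = 1940/162 ≈ 11.975 μg/mL.
Steady-state trough Cmin,ss = C₀·f/(1−f) ≈ 11.975 × 0.2264/0.7736 ≈ 3.505 μg/mL.
Trough 3.5 μg/mL vs MEC 3 μg/mL: adequate.

3.5 μg/mL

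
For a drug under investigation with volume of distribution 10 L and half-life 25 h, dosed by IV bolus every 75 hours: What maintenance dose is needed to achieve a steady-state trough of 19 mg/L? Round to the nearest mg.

τ/t½ = 75/25 ≈ 3, so f = (1/2)^(75/25) ≈ 0.125000.
Cmin,ss = (D/Vd)·f/(1−f), so D = Cmin,ss·Vd·(1−f)/f.
D = 19 × 10 × (1−f)/f ≈ 19 × 10 × 7.00000 ≈ 1330.00 mg.

1330 mg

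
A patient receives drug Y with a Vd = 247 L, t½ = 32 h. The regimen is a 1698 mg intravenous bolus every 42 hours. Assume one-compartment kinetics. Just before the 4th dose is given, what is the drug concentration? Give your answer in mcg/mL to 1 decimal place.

4.3 mcg/mL

f = (1/2)^(τ/t½) = (1/2)^(42/32) ≈ 0.4026.
C₀ = D/Vd = 1698/247 ≈ 6.874 mcg/mL.
Before the 4th dose, 3 doses have been given. Superposition: Cmin = C₀·(f + f² + … + f^3).
≈ 6.874 × (0.4026 + 0.1621 + 0.0653) ≈ 6.874 × 0.6300 ≈ 4.331 mcg/mL.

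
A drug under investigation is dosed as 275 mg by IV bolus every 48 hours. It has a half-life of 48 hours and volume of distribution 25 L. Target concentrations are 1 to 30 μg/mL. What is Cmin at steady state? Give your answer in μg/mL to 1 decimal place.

The dosing interval is 1 half-life, so f = 2^(−1) = 0.5.
Accumulation ratio R = 1/(1 − f) = 1/0.5 = 2/1.
Single-dose peak C₀ = D/Vd = 275/25 = 11 μg/mL.
Steady-state peak Cmax,ss = C₀·R = 11 × 2/1 ≈ 22.000 μg/mL.
Steady-state trough Cmin,ss = Cmax,ss·f ≈ 22.000 × 0.5 ≈ 11.000 μg/mL.
Trough 11.0 μg/mL vs MEC 1 μg/mL: adequate.

11.0 μg/mL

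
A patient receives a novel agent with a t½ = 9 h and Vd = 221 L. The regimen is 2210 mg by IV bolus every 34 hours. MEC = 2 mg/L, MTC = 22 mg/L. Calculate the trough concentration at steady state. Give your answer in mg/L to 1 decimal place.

0.8 mg/L

k = ln2/t½ = ln2/9 ≈ 0.077016 h⁻¹; fraction remaining f = e^(−kτ) = e^(−0.077016×34) ≈ 0.0729.
At steady state, accumulation factor R = 1/(1 − e^(−kτ)) ≈ 1.0786.
Each bolus raises the concentration by D/Vd = 2210/221 ≈ 10.000 mg/L.
Cmax,ss = C₀/(1 − f) ≈ 10.000/0.9271 ≈ 10.786 mg/L.
One interval later, Cmin,ss = Cmax,ss·e^(−kτ) ≈ 10.786 × 0.0729 ≈ 0.786 mg/L.
Trough 0.8 mg/L vs MEC 2 mg/L: subtherapeutic.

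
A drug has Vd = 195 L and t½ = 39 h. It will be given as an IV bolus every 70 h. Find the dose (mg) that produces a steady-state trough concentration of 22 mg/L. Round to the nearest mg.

τ/t½ = 70/39 ≈ 1.7949, so f = (1/2)^(70/39) ≈ 0.288197.
Cmin,ss = (D/Vd)·f/(1−f), so D = Cmin,ss·Vd·(1−f)/f.
D = 22 × 195 × (1−f)/f ≈ 22 × 195 × 2.46985 ≈ 10595.66 mg.

10596 mg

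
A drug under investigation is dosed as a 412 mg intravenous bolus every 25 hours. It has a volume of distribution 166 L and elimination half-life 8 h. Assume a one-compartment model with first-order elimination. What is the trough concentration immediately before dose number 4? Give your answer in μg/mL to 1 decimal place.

f = (1/2)^(τ/t½) = (1/2)^(25/8) ≈ 0.1146.
C₀ = D/Vd = 412/166 ≈ 2.482 μg/mL.
Before the 4th dose, 3 doses have been given. Superposition: Cmin = C₀·(f + f² + … + f^3).
≈ 2.482 × (0.1146 + 0.0131 + 0.0015) ≈ 2.482 × 0.1292 ≈ 0.321 μg/mL.

0.3 μg/mL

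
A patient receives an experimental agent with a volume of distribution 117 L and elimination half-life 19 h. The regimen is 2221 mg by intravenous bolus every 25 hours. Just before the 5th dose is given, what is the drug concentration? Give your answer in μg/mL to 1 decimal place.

f = (1/2)^(τ/t½) = (1/2)^(25/19) ≈ 0.4017.
C₀ = D/Vd = 2221/117 ≈ 18.983 μg/mL.
Before the 5th dose, 4 doses have been given. Superposition: Cmin = C₀·(f + f² + … + f^4).
≈ 18.983 × (0.4017 + 0.1614 + 0.0648 + 0.0260) ≈ 18.983 × 0.6539 ≈ 12.413 μg/mL.

12.4 μg/mL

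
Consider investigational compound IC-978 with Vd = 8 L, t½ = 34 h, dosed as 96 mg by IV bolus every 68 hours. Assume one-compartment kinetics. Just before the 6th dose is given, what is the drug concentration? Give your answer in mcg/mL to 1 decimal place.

4.0 mcg/mL

f = (1/2)^(τ/t½) = (1/2)^(68/34) ≈ 0.2500.
C₀ = D/Vd = 96/8 ≈ 12.000 mcg/mL.
Before the 6th dose, 5 doses have been given. Superposition: Cmin = C₀·(f + f² + … + f^5).
≈ 12.000 × (0.2500 + 0.0625 + 0.0156 + 0.0039 + 0.0010) ≈ 12.000 × 0.3330 ≈ 3.996 mcg/mL.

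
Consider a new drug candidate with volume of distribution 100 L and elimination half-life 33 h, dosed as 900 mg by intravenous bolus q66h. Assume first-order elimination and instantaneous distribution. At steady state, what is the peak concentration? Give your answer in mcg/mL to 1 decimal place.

12.0 mcg/mL

The dosing interval is 2 half-lives, so f = 2^(−2) = 0.25.
Accumulation ratio R = 1/(1 − f) = 1/0.75 = 4/3.
Single-dose peak C₀ = D/Vd = 900/100 = 9 mcg/mL.
Steady-state peak Cmax,ss = C₀·R = 9 × 4/3 ≈ 12.000 mcg/mL.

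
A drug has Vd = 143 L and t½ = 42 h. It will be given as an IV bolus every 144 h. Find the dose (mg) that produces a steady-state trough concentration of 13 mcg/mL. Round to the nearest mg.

18157 mg

τ/t½ = 144/42 ≈ 3.4286, so f = (1/2)^(144/42) ≈ 0.092875.
Cmin,ss = (D/Vd)·f/(1−f), so D = Cmin,ss·Vd·(1−f)/f.
D = 13 × 143 × (1−f)/f ≈ 13 × 143 × 9.76716 ≈ 18157.15 mg.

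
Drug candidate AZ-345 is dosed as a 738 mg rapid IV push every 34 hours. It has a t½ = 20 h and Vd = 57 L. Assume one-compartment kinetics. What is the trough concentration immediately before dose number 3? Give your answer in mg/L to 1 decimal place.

5.2 mg/L

f = (1/2)^(τ/t½) = (1/2)^(34/20) ≈ 0.3078.
C₀ = D/Vd = 738/57 ≈ 12.947 mg/L.
Before the 3rd dose, 2 doses have been given. Superposition: Cmin = C₀·(f + f²).
≈ 12.947 × (0.3078 + 0.0947) ≈ 12.947 × 0.4025 ≈ 5.211 mg/L.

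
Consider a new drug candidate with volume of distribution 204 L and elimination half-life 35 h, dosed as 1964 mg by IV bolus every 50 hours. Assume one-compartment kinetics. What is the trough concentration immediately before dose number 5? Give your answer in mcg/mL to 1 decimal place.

f = (1/2)^(τ/t½) = (1/2)^(50/35) ≈ 0.3715.
C₀ = D/Vd = 1964/204 ≈ 9.627 mcg/mL.
Before the 5th dose, 4 doses have been given. Superposition: Cmin = C₀·(f + f² + … + f^4).
≈ 9.627 × (0.3715 + 0.1380 + 0.0513 + 0.0190) ≈ 9.627 × 0.5798 ≈ 5.582 mcg/mL.

5.6 mcg/mL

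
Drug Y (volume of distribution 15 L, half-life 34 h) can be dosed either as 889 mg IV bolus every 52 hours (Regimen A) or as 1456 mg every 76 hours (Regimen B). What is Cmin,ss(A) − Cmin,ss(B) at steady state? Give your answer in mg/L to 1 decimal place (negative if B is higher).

5.2 mg/L

Regimen A: f = (1/2)^(52/34) ≈ 0.3464; Cmin,ss = (889/15)·f/(1−f) ≈ 31.411 mg/L.
Regimen B: f = (1/2)^(76/34) ≈ 0.2124; Cmin,ss = (1456/15)·f/(1−f) ≈ 26.177 mg/L.
Difference ≈ 31.411 − 26.177 ≈ 5.234 mg/L.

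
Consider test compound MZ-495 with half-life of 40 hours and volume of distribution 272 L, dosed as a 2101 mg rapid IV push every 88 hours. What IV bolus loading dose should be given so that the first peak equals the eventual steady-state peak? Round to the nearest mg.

2685 mg

f = (1/2)^(88/40) ≈ 0.217638; accumulation ratio R = 1/(1−f) ≈ 1.27818.
Loading dose to hit Cmax,ss on first dose: D_load = D_maint·R ≈ 2101 × 1.27818 ≈ 2685.46 mg.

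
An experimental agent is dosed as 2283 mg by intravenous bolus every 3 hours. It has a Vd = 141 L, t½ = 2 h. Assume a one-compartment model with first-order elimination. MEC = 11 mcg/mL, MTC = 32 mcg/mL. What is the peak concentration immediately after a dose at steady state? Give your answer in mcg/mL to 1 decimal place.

25.0 mcg/mL

k = ln2/t½ = ln2/2 ≈ 0.346574 h⁻¹; fraction remaining f = e^(−kτ) = e^(−0.346574×3) ≈ 0.3536.
At steady state, accumulation factor R = 1/(1 − e^(−kτ)) ≈ 1.5470.
Single-dose peak C₀ = D/Vd = 2283/141 ≈ 16.191 mcg/mL.
Steady-state peak Cmax,ss = C₀·R ≈ 16.191 × 1.5470 ≈ 25.047 mcg/mL.
Peak 25.0 mcg/mL vs MTC 32 mcg/mL: below toxic threshold.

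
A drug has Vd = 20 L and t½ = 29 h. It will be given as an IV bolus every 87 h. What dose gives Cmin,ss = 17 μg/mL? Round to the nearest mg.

2380 mg

τ/t½ = 87/29 ≈ 3, so f = (1/2)^(87/29) ≈ 0.125000.
Cmin,ss = (D/Vd)·f/(1−f), so D = Cmin,ss·Vd·(1−f)/f.
D = 17 × 20 × (1−f)/f ≈ 17 × 20 × 7.00000 ≈ 2380.00 mg.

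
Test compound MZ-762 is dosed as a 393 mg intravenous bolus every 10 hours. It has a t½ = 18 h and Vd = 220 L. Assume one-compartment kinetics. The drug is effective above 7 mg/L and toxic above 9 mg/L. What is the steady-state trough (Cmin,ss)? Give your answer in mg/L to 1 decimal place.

3.8 mg/L

k = ln2/t½ = ln2/18 ≈ 0.038508 h⁻¹; fraction remaining f = e^(−kτ) = e^(−0.038508×10) ≈ 0.6804.
At steady state, accumulation factor R = 1/(1 − e^(−kτ)) ≈ 3.1289.
Each bolus raises the concentration by D/Vd = 393/220 ≈ 1.786 mg/L.
Steady-state peak Cmax,ss = C₀·R ≈ 1.786 × 3.1289 ≈ 5.588 mg/L.
One interval later, Cmin,ss = Cmax,ss·e^(−kτ) ≈ 5.588 × 0.6804 ≈ 3.802 mg/L.
Trough 3.8 mg/L vs MEC 7 mg/L: subtherapeutic.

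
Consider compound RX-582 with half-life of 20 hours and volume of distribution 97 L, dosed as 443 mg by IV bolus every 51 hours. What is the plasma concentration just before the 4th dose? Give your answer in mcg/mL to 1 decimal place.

f = (1/2)^(τ/t½) = (1/2)^(51/20) ≈ 0.1708.
C₀ = D/Vd = 443/97 ≈ 4.567 mcg/mL.
Before the 4th dose, 3 doses have been given. Superposition: Cmin = C₀·(f + f² + … + f^3).
≈ 4.567 × (0.1708 + 0.0292 + 0.0050) ≈ 4.567 × 0.2050 ≈ 0.936 mcg/mL.

0.9 mcg/mL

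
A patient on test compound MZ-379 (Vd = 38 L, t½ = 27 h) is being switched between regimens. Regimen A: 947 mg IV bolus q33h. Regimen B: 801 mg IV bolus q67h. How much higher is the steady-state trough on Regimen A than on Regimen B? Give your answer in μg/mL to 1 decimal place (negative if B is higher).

Regimen A: f = (1/2)^(33/27) ≈ 0.4286; Cmin,ss = (947/38)·f/(1−f) ≈ 18.693 μg/mL.
Regimen B: f = (1/2)^(67/27) ≈ 0.1791; Cmin,ss = (801/38)·f/(1−f) ≈ 4.599 μg/mL.
Difference ≈ 18.693 − 4.599 ≈ 14.094 μg/mL.

14.1 μg/mL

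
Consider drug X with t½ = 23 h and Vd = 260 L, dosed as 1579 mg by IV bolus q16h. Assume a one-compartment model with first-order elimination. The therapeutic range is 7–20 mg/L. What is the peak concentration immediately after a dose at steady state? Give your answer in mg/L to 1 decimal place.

k = ln2/t½ = ln2/23 ≈ 0.030137 h⁻¹; fraction remaining f = e^(−kτ) = e^(−0.030137×16) ≈ 0.6174.
Accumulation ratio R = 1/(1 − f) ≈ 1/0.3826 ≈ 2.6137.
Each bolus raises the concentration by D/Vd = 1579/260 ≈ 6.073 mg/L.
Steady-state peak Cmax,ss = C₀·R ≈ 6.073 × 2.6137 ≈ 15.873 mg/L.
Peak 15.9 mg/L vs MTC 20 mg/L: below toxic threshold.

15.9 mg/L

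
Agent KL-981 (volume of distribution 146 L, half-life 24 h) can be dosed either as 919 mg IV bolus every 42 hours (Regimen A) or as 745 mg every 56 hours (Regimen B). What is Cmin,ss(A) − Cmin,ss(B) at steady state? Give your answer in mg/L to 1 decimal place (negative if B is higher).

1.4 mg/L

Regimen A: f = (1/2)^(42/24) ≈ 0.2973; Cmin,ss = (919/146)·f/(1−f) ≈ 2.663 mg/L.
Regimen B: f = (1/2)^(56/24) ≈ 0.1984; Cmin,ss = (745/146)·f/(1−f) ≈ 1.263 mg/L.
Difference ≈ 2.663 − 1.263 ≈ 1.400 mg/L.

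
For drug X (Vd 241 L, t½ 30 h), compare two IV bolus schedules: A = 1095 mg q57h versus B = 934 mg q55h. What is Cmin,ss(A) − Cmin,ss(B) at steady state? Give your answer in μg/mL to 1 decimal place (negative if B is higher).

0.2 μg/mL

Regimen A: f = (1/2)^(57/30) ≈ 0.2679; Cmin,ss = (1095/241)·f/(1−f) ≈ 1.663 μg/mL.
Regimen B: f = (1/2)^(55/30) ≈ 0.2806; Cmin,ss = (934/241)·f/(1−f) ≈ 1.512 μg/mL.
Difference ≈ 1.663 − 1.512 ≈ 0.151 μg/mL.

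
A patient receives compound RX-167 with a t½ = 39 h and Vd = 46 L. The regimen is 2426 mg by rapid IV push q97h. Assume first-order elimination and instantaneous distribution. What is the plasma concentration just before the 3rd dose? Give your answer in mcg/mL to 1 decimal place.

11.1 mcg/mL

f = (1/2)^(τ/t½) = (1/2)^(97/39) ≈ 0.1784.
C₀ = D/Vd = 2426/46 ≈ 52.739 mcg/mL.
Before the 3rd dose, 2 doses have been given. Superposition: Cmin = C₀·(f + f²).
≈ 52.739 × (0.1784 + 0.0318) ≈ 52.739 × 0.2102 ≈ 11.086 mcg/mL.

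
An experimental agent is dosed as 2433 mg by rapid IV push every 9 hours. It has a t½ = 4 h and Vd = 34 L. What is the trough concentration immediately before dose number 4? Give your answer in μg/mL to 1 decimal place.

18.9 μg/mL

f = (1/2)^(τ/t½) = (1/2)^(9/4) ≈ 0.2102.
C₀ = D/Vd = 2433/34 ≈ 71.559 μg/mL.
Before the 4th dose, 3 doses have been given. Superposition: Cmin = C₀·(f + f² + … + f^3).
≈ 71.559 × (0.2102 + 0.0442 + 0.0093) ≈ 71.559 × 0.2637 ≈ 18.870 μg/mL.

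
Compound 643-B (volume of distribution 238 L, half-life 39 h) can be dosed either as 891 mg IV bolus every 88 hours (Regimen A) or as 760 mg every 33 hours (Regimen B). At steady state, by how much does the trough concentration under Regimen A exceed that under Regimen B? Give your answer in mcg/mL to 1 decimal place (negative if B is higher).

Regimen A: f = (1/2)^(88/39) ≈ 0.2093; Cmin,ss = (891/238)·f/(1−f) ≈ 0.991 mcg/mL.
Regimen B: f = (1/2)^(33/39) ≈ 0.5563; Cmin,ss = (760/238)·f/(1−f) ≈ 4.004 mcg/mL.
Difference ≈ 0.991 − 4.004 ≈ -3.013 mcg/mL.

-3.0 mcg/mL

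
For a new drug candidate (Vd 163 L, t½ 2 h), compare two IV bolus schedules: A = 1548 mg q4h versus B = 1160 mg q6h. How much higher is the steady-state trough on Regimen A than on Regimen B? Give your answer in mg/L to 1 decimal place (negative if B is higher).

Regimen A: f = (1/2)^(4/2) ≈ 0.2500; Cmin,ss = (1548/163)·f/(1−f) ≈ 3.166 mg/L.
Regimen B: f = (1/2)^(6/2) ≈ 0.1250; Cmin,ss = (1160/163)·f/(1−f) ≈ 1.017 mg/L.
Difference ≈ 3.166 − 1.017 ≈ 2.149 mg/L.

2.1 mg/L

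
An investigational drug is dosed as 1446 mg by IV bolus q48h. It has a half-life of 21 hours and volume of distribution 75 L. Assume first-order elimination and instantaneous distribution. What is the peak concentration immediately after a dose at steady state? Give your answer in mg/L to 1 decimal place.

Over one 48-h interval, 48/21 ≈ 2.2857 half-lives elapse, leaving f ≈ 0.2051 of each dose.
At steady state, accumulation factor R = 1/(1 − e^(−kτ)) ≈ 1.2580.
Single-dose peak C₀ = D/Vd = 1446/75 ≈ 19.280 mg/L.
Cmax,ss = C₀/(1 − f) ≈ 19.280/0.7949 ≈ 24.255 mg/L.

24.3 mg/L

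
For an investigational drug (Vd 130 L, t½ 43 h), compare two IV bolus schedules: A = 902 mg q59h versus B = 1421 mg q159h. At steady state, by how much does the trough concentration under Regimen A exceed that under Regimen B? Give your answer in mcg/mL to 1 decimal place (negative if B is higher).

3.5 mcg/mL

Regimen A: f = (1/2)^(59/43) ≈ 0.3863; Cmin,ss = (902/130)·f/(1−f) ≈ 4.367 mcg/mL.
Regimen B: f = (1/2)^(159/43) ≈ 0.0771; Cmin,ss = (1421/130)·f/(1−f) ≈ 0.913 mcg/mL.
Difference ≈ 4.367 − 0.913 ≈ 3.454 mcg/mL.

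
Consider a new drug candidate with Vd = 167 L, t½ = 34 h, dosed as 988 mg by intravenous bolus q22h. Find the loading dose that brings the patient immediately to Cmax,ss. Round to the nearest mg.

f = (1/2)^(22/34) ≈ 0.638581; accumulation ratio R = 1/(1−f) ≈ 2.76687.
Loading dose to hit Cmax,ss on first dose: D_load = D_maint·R ≈ 988 × 2.76687 ≈ 2733.67 mg.

2734 mg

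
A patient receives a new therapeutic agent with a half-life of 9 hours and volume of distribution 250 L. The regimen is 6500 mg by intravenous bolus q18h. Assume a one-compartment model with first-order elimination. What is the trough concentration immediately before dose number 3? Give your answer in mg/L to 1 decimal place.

f = (1/2)^(τ/t½) = (1/2)^(18/9) ≈ 0.2500.
C₀ = D/Vd = 6500/250 ≈ 26.000 mg/L.
Before the 3rd dose, 2 doses have been given. Superposition: Cmin = C₀·(f + f²).
≈ 26.000 × (0.2500 + 0.0625) ≈ 26.000 × 0.3125 ≈ 8.125 mg/L.

8.1 mg/L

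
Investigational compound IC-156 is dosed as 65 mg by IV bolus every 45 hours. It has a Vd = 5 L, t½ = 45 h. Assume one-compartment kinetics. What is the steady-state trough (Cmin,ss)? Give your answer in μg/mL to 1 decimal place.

13.0 μg/mL

The dosing interval is 1 half-life, so f = 2^(−1) = 0.5.
At steady state, R = 1/(1 − 0.5) = 2/1.
Single-dose peak C₀ = D/Vd = 65/5 = 13 μg/mL.
Steady-state peak Cmax,ss = C₀·R = 13 × 2/1 ≈ 26.000 μg/mL.
Steady-state trough Cmin,ss = Cmax,ss·f ≈ 26.000 × 0.5 ≈ 13.000 μg/mL.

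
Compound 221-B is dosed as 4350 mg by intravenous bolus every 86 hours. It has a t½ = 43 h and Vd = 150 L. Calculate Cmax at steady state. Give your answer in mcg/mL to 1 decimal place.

38.7 mcg/mL

τ = 86 h = 2 half-lives, so f = (1/2)^2 = 0.25.
Accumulation ratio R = 1/(1 − f) = 1/0.75 = 4/3.
Single-dose peak C₀ = D/Vd = 4350/150 = 29 mcg/mL.
Steady-state peak Cmax,ss = C₀·R = 29 × 4/3 ≈ 38.667 mcg/mL.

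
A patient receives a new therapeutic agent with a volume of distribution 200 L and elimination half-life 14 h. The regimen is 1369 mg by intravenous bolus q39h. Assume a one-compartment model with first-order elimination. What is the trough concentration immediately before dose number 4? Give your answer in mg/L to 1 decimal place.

f = (1/2)^(τ/t½) = (1/2)^(39/14) ≈ 0.1450.
C₀ = D/Vd = 1369/200 ≈ 6.845 mg/L.
Before the 4th dose, 3 doses have been given. Superposition: Cmin = C₀·(f + f² + … + f^3).
≈ 6.845 × (0.1450 + 0.0210 + 0.0030) ≈ 6.845 × 0.1690 ≈ 1.157 mg/L.

1.2 mg/L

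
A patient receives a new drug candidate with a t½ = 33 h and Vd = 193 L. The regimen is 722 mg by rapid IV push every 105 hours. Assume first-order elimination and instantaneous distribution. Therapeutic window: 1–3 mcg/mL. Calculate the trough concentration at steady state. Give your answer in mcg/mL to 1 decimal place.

0.5 mcg/mL

Over one 105-h interval, 105/33 ≈ 3.1818 half-lives elapse, leaving f ≈ 0.1102 of each dose.
At steady state, accumulation factor R = 1/(1 − e^(−kτ)) ≈ 1.1238.
Each bolus raises the concentration by D/Vd = 722/193 ≈ 3.741 mcg/mL.
Cmax,ss = C₀/(1 − f) ≈ 3.741/0.8898 ≈ 4.204 mcg/mL.
Steady-state trough Cmin,ss = Cmax,ss·f ≈ 4.204 × 0.1102 ≈ 0.463 mcg/mL.
Trough 0.5 mcg/mL vs MEC 1 mcg/mL: subtherapeutic.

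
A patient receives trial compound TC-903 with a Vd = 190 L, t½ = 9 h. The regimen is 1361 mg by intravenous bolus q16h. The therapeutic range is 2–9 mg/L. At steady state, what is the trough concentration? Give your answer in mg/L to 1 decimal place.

Over one 16-h interval, 16/9 ≈ 1.7778 half-lives elapse, leaving f ≈ 0.2916 of each dose.
Accumulation ratio R = 1/(1 − f) ≈ 1/0.7084 ≈ 1.4116.
Single-dose peak C₀ = D/Vd = 1361/190 ≈ 7.163 mg/L.
Steady-state peak Cmax,ss = C₀·R ≈ 7.163 × 1.4116 ≈ 10.111 mg/L.
Steady-state trough Cmin,ss = Cmax,ss·f ≈ 10.111 × 0.2916 ≈ 2.948 mg/L.
Trough 2.9 mg/L vs MEC 2 mg/L: adequate.

2.9 mg/L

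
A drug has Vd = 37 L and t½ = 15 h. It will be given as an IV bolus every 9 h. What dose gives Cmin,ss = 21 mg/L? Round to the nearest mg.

τ/t½ = 9/15 ≈ 0.6, so f = (1/2)^(9/15) ≈ 0.659754.
Cmin,ss = (D/Vd)·f/(1−f), so D = Cmin,ss·Vd·(1−f)/f.
D = 21 × 37 × (1−f)/f ≈ 21 × 37 × 0.51572 ≈ 400.71 mg.

401 mg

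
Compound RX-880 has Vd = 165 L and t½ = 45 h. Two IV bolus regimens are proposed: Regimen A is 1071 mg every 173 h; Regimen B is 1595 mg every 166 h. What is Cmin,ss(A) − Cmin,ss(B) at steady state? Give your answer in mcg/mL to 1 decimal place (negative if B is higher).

-0.3 mcg/mL

Regimen A: f = (1/2)^(173/45) ≈ 0.0696; Cmin,ss = (1071/165)·f/(1−f) ≈ 0.486 mcg/mL.
Regimen B: f = (1/2)^(166/45) ≈ 0.0775; Cmin,ss = (1595/165)·f/(1−f) ≈ 0.812 mcg/mL.
Difference ≈ 0.486 − 0.812 ≈ -0.326 mcg/mL.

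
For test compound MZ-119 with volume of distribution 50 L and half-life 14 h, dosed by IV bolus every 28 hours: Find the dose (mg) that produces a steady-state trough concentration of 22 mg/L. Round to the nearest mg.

3300 mg

τ/t½ = 28/14 ≈ 2, so f = (1/2)^(28/14) ≈ 0.250000.
Cmin,ss = (D/Vd)·f/(1−f), so D = Cmin,ss·Vd·(1−f)/f.
D = 22 × 50 × (1−f)/f ≈ 22 × 50 × 3.00000 ≈ 3300.00 mg.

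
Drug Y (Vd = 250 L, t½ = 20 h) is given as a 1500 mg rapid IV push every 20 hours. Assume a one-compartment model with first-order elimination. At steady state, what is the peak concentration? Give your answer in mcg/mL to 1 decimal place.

τ = 20 h = 1 half-life, so f = (1/2)^1 = 0.5.
Accumulation ratio R = 1/(1 − f) = 1/0.5 = 2/1.
Single-dose peak C₀ = D/Vd = 1500/250 = 6 mcg/mL.
Steady-state peak Cmax,ss = C₀·R = 6 × 2/1 ≈ 12.000 mcg/mL.

12.0 mcg/mL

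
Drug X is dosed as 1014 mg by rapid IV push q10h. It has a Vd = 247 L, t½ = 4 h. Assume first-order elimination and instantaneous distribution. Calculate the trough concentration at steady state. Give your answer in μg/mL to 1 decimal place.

0.9 μg/mL

τ/t½ = 10/4 ≈ 2.5, so fraction remaining f = (1/2)^(10/4) ≈ 0.1768.
Single-dose peak C₀ = D/Vd = 1014/247 ≈ 4.105 μg/mL.
Steady-state trough Cmin,ss = C₀·f/(1−f) ≈ 4.105 × 0.1768/0.8232 ≈ 0.882 μg/mL.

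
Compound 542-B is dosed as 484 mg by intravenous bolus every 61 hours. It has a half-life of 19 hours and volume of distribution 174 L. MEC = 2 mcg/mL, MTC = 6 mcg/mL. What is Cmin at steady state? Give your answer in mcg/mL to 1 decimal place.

τ/t½ = 61/19 ≈ 3.2105, so fraction remaining f = (1/2)^(61/19) ≈ 0.1080.
At steady state, accumulation factor R = 1/(1 − e^(−kτ)) ≈ 1.1211.
Single-dose peak C₀ = D/Vd = 484/174 ≈ 2.782 mcg/mL.
Steady-state peak Cmax,ss = C₀·R ≈ 2.782 × 1.1211 ≈ 3.119 mcg/mL.
One interval later, Cmin,ss = Cmax,ss·e^(−kτ) ≈ 3.119 × 0.1080 ≈ 0.337 mcg/mL.
Trough 0.3 mcg/mL vs MEC 2 mcg/mL: subtherapeutic.

0.3 mcg/mL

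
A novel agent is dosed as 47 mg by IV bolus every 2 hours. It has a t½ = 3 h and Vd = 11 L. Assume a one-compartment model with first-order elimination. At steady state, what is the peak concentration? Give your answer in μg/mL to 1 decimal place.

τ/t½ = 2/3 ≈ 0.66667, so fraction remaining f = (1/2)^(2/3) ≈ 0.6300.
At steady state, accumulation factor R = 1/(1 − e^(−kτ)) ≈ 2.7027.
Single-dose peak C₀ = D/Vd = 47/11 ≈ 4.273 μg/mL.
Steady-state peak Cmax,ss = C₀·R ≈ 4.273 × 2.7027 ≈ 11.549 μg/mL.

11.5 μg/mL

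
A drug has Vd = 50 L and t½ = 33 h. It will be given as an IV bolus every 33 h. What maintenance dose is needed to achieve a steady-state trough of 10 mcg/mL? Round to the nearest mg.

τ/t½ = 33/33 ≈ 1, so f = (1/2)^(33/33) ≈ 0.500000.
Cmin,ss = (D/Vd)·f/(1−f), so D = Cmin,ss·Vd·(1−f)/f.
D = 10 × 50 × (1−f)/f ≈ 10 × 50 × 1.00000 ≈ 500.00 mg.

500 mg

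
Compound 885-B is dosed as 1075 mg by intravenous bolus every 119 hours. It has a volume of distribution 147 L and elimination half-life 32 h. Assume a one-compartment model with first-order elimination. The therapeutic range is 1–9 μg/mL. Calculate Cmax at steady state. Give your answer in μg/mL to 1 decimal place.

7.9 μg/mL

k = ln2/t½ = ln2/32 ≈ 0.021661 h⁻¹; fraction remaining f = e^(−kτ) = e^(−0.021661×119) ≈ 0.0760.
Accumulation ratio R = 1/(1 − f) ≈ 1/0.9240 ≈ 1.0823.
Each bolus raises the concentration by D/Vd = 1075/147 ≈ 7.313 μg/mL.
Cmax,ss = C₀/(1 − f) ≈ 7.313/0.9240 ≈ 7.915 μg/mL.
Peak 7.9 μg/mL vs MTC 9 μg/mL: below toxic threshold.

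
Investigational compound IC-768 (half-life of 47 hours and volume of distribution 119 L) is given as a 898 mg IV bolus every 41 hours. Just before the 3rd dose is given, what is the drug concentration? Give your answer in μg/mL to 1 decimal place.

f = (1/2)^(τ/t½) = (1/2)^(41/47) ≈ 0.5463.
C₀ = D/Vd = 898/119 ≈ 7.546 μg/mL.
Before the 3rd dose, 2 doses have been given. Superposition: Cmin = C₀·(f + f²).
≈ 7.546 × (0.5463 + 0.2984) ≈ 7.546 × 0.8447 ≈ 6.374 μg/mL.

6.4 μg/mL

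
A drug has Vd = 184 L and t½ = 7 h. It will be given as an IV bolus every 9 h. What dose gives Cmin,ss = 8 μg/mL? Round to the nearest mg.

2117 mg

τ/t½ = 9/7 ≈ 1.2857, so f = (1/2)^(9/7) ≈ 0.410168.
Cmin,ss = (D/Vd)·f/(1−f), so D = Cmin,ss·Vd·(1−f)/f.
D = 8 × 184 × (1−f)/f ≈ 8 × 184 × 1.43803 ≈ 2116.78 mg.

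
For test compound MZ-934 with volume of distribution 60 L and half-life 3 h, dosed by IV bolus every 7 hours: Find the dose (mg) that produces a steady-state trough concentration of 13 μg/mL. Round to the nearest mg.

τ/t½ = 7/3 ≈ 2.3333, so f = (1/2)^(7/3) ≈ 0.198425.
Cmin,ss = (D/Vd)·f/(1−f), so D = Cmin,ss·Vd·(1−f)/f.
D = 13 × 60 × (1−f)/f ≈ 13 × 60 × 4.03969 ≈ 3150.96 mg.

3151 mg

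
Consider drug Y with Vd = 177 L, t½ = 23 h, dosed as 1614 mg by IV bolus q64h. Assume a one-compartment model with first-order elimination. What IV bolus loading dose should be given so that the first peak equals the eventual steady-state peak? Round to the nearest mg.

f = (1/2)^(64/23) ≈ 0.145329; accumulation ratio R = 1/(1−f) ≈ 1.17004.
Loading dose to hit Cmax,ss on first dose: D_load = D_maint·R ≈ 1614 × 1.17004 ≈ 1888.44 mg.

1888 mg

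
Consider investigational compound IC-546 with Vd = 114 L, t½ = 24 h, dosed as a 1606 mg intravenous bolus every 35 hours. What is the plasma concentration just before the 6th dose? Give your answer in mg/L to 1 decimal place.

f = (1/2)^(τ/t½) = (1/2)^(35/24) ≈ 0.3639.
C₀ = D/Vd = 1606/114 ≈ 14.088 mg/L.
Before the 6th dose, 5 doses have been given. Superposition: Cmin = C₀·(f + f² + … + f^5).
≈ 14.088 × (0.3639 + 0.1324 + 0.0482 + 0.0175 + 0.0064) ≈ 14.088 × 0.5684 ≈ 8.008 mg/L.

8.0 mg/L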